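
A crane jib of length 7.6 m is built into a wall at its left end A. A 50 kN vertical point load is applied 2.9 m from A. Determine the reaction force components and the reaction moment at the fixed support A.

ΣF_x = 0: A_x = 0.
ΣF_y = 0: A_y − 50 = 0 → A_y = 50.00 kN.
ΣM about A: M_A − 50·2.9 = 0 → M_A = 145.0 kN·m.

A_x = 0, A_y = 50.00 kN, M_A = 145.0 kN·m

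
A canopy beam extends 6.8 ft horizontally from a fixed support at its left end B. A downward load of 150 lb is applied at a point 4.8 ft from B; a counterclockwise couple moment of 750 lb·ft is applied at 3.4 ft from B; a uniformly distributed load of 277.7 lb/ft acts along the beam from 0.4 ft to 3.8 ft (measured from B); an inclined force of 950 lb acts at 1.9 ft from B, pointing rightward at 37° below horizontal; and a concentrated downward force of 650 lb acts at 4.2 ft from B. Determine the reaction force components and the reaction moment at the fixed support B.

B_x = -758.7 lb, B_y = 2316 lb, M_B = 5769 lb·ft

Resultant of the distributed load: 277.7 × 3.4 = 944.18 lb at 2.1 ft from B.
ΣF_x = 0: B_x + 950·cos37° = 0 → B_x = -758.7 lb.
ΣF_y = 0: B_y − 150 − 277.7·3.4 − 950·sin37° − 650 = 0 → B_y = 2316 lb.
ΣM about B: M_B − 150·4.8 + 750 − (277.7·3.4)·2.1 − 950·sin37°·1.9 − 650·4.2 = 0 → M_B = 5769 lb·ft.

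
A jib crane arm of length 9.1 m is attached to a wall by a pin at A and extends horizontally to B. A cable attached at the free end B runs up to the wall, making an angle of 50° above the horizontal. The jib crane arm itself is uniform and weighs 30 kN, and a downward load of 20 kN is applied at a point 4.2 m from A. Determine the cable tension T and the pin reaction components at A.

T = 31.63 kN, A_x = 20.33 kN, A_y = 25.77 kN

ΣM about A: T·sin50°·9.1 − 30·4.55 − 20·4.2 = 0 → T = 220.5/(9.1·0.766044) = 31.631 ≈ 31.63 kN.
ΣF_x = 0: A_x − T·cos50° = 0 → A_x = 31.631 × 0.642788 = 20.33 kN.
ΣF_y = 0: A_y + T·sin50° − 30 − 20 = 0 → A_y = 50 − 31.631 × 0.766044 = 25.77 kN.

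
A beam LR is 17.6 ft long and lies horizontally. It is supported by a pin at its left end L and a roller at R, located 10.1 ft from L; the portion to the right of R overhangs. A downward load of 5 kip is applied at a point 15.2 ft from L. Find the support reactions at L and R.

L_x = 0, L_y = -2.525 kip, R_y = 7.525 kip

Moments about L: R_y·10.1 − 5·15.2 = 0 → R_y = 76/10.1 = 7.52475 ≈ 7.525 kip.
ΣF_y = 0: L_y + 7.52475 − 5 = 0 → L_y = -2.525 kip.
ΣF_x = 0: no horizontal applied forces, so L_x = 0.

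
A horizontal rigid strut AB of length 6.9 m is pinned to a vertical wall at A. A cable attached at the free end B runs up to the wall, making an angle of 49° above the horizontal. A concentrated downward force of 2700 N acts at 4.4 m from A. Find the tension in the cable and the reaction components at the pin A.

T = 2281 N, A_x = 1497 N, A_y = 978.3 N

ΣM about A: T·sin49°·6.9 − 2700·4.4 = 0 → T = 11880/(6.9·0.75471) = 2281.33 ≈ 2281 N.
ΣF_x = 0: A_x − T·cos49° = 0 → A_x = 2281.33 × 0.656059 = 1497 N.
ΣF_y = 0: A_y + T·sin49° − 2700 = 0 → A_y = 2700 − 2281.33 × 0.75471 = 978.3 N.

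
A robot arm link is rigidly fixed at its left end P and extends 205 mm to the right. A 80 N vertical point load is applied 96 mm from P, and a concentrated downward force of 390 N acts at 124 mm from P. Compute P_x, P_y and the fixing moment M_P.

P_x = 0, P_y = 470.0 N, M_P = 56040 N·mm

ΣF_x = 0: P_x = 0.
ΣF_y = 0: P_y − 80 − 390 = 0 → P_y = 470.0 N.
ΣM about P: M_P − 80·96 − 390·124 = 0 → M_P = 56040 N·mm.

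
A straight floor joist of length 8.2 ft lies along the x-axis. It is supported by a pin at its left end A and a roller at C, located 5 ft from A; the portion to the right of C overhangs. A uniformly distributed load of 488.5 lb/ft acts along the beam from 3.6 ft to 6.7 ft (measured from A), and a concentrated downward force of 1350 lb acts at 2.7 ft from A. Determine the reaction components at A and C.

A_x = 0, A_y = 575.6 lb, C_y = 2289 lb

Resultant of the distributed load: 488.5 × 3.1 = 1514.35 lb at 5.15 ft from A.
ΣM about A: C_y·5 − (488.5·3.1)·5.15 − 1350·2.7 = 0 → C_y = 11443.9025/5 = 2288.78 ≈ 2289 lb.
ΣF_y = 0: A_y + 2288.78 − 488.5·3.1 − 1350 = 0 → A_y = 575.6 lb.
ΣF_x = 0: no horizontal applied forces, so A_x = 0.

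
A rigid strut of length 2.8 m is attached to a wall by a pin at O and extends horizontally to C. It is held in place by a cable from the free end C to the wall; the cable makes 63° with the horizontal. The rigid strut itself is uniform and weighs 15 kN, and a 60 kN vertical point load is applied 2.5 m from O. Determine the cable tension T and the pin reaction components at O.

ΣM about O: T·sin63°·2.8 − 15·1.4 − 60·2.5 = 0 → T = 171/(2.8·0.891007) = 68.542 ≈ 68.54 kN.
ΣF_x = 0: O_x − T·cos63° = 0 → O_x = 68.542 × 0.45399 = 31.12 kN.
ΣF_y = 0: O_y + T·sin63° − 15 − 60 = 0 → O_y = 75 − 68.542 × 0.891007 = 13.93 kN.

T = 68.54 kN, O_x = 31.12 kN, O_y = 13.93 kN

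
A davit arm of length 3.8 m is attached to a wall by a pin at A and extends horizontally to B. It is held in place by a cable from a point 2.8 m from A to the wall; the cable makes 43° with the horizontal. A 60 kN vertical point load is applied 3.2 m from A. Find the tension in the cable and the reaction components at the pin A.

ΣM about A: T·sin43°·2.8 − 60·3.2 = 0 → T = 192/(2.8·0.681998) = 100.545 ≈ 100.5 kN.
ΣF_x = 0: A_x − T·cos43° = 0 → A_x = 100.545 × 0.731354 = 73.53 kN.
ΣF_y = 0: A_y + T·sin43° − 60 = 0 → A_y = 60 − 100.545 × 0.681998 = -8.571 kN.

T = 100.5 kN, A_x = 73.53 kN, A_y = -8.571 kN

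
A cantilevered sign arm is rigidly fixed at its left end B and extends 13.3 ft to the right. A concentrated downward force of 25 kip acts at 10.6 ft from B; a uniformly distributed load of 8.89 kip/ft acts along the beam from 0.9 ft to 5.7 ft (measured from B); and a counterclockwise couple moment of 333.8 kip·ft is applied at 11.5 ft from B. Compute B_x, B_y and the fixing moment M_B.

B_x = 0, B_y = 67.67 kip, M_B = 72.02 kip·ft

Resultant of the distributed load: 8.89 × 4.8 = 42.672 kip at 3.3 ft from B.
ΣF_x = 0: B_x = 0.
ΣF_y = 0: B_y − 25 − 8.89·4.8 = 0 → B_y = 67.67 kip.
ΣM about B: M_B − 25·10.6 − (8.89·4.8)·3.3 + 333.8 = 0 → M_B = 72.02 kip·ft.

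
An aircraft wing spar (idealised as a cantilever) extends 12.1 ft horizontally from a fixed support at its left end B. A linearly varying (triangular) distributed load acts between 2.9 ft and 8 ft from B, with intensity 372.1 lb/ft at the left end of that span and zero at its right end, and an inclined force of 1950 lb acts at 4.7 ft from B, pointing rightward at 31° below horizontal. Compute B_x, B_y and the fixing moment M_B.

B_x = -1671 lb, B_y = 1953 lb, M_B = 9085 lb·ft

Resultant of the triangular load: ½ × 372.1 × 5.1 = 948.855 lb, acting at 4.6 ft from B (one-third of the span from the peak).
ΣF_x = 0: B_x + 1950·cos31° = 0 → B_x = -1671 lb.
ΣF_y = 0: B_y − ½·372.1·5.1 − 1950·sin31° = 0 → B_y = 1953 lb.
ΣM about B: M_B − (½·372.1·5.1)·4.6 − 1950·sin31°·4.7 = 0 → M_B = 9085 lb·ft.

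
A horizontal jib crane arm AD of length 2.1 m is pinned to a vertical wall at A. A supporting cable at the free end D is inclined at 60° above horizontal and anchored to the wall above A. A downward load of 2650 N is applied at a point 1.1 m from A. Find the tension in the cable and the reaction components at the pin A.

ΣM about A: T·sin60°·2.1 − 2650·1.1 = 0 → T = 2915/(2.1·0.866025) = 1602.84 ≈ 1603 N.
ΣF_x = 0: A_x − T·cos60° = 0 → A_x = 1602.84 × 0.5 = 801.4 N.
ΣF_y = 0: A_y + T·sin60° − 2650 = 0 → A_y = 2650 − 1602.84 × 0.866025 = 1262 N.

T = 1603 N, A_x = 801.4 N, A_y = 1262 N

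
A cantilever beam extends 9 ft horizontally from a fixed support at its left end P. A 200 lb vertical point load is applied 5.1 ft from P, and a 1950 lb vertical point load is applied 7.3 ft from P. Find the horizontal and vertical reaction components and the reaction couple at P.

P_x = 0, P_y = 2150 lb, M_P = 15260 lb·ft

ΣF_x = 0: P_x = 0.
ΣF_y = 0: P_y − 200 − 1950 = 0 → P_y = 2150 lb.
ΣM about P: M_P − 200·5.1 − 1950·7.3 = 0 → M_P = 15260 lb·ft.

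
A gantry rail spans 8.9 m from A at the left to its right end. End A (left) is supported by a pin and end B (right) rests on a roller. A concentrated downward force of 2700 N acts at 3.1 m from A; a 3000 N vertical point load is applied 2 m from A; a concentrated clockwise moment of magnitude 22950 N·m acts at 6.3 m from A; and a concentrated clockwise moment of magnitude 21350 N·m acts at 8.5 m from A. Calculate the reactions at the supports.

A_x = 0, A_y = -892.1 N, B_y = 6592 N

Taking moments about A: B_y·8.9 − 2700·3.1 − 3000·2 − 22950 − 21350 = 0 → B_y = 58670/8.9 = 6592.13 ≈ 6592 N.
ΣF_y = 0: A_y + 6592.13 − 2700 − 3000 = 0 → A_y = -892.1 N.
ΣF_x = 0: no horizontal applied forces, so A_x = 0.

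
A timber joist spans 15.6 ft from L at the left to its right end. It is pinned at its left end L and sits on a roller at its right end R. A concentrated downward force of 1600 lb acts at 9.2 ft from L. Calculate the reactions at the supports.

L_x = 0, L_y = 656.4 lb, R_y = 943.6 lb

Moments about L: R_y·15.6 − 1600·9.2 = 0 → R_y = 14720/15.6 = 943.59 ≈ 943.6 lb.
ΣF_y = 0: L_y + 943.59 − 1600 = 0 → L_y = 656.4 lb.
ΣF_x = 0: no horizontal applied forces, so L_x = 0.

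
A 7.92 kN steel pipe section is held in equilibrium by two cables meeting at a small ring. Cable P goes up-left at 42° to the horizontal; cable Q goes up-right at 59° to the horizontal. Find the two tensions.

T_P = 4.155 kN, T_Q = 5.996 kN

ΣF_x = 0: −T_P·cos42° + T_Q·cos59° = 0 → T_Q = 1.44289·T_P.
ΣF_y = 0: T_P·sin42° + T_Q·sin59° = 7.92.
Substitute: T_P·(0.669131 + 1.44289·0.857167) = 7.92 → T_P = 4.15545 ≈ 4.155 kN.
Then T_Q = 1.44289 × 4.15545 = 5.996 kN.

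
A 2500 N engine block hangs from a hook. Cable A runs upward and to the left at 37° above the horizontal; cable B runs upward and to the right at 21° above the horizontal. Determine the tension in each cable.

ΣF_x = 0: −T_A·cos37° + T_B·cos21° = 0 → T_B = 0.855454·T_A.
ΣF_y = 0: T_A·sin37° + T_B·sin21° = 2500.
Substitute: T_A·(0.601815 + 0.855454·0.358368) = 2500 → T_A = 2752.15 ≈ 2752 N.
Then T_B = 0.855454 × 2752.15 = 2354 N.

T_A = 2752 N, T_B = 2354 N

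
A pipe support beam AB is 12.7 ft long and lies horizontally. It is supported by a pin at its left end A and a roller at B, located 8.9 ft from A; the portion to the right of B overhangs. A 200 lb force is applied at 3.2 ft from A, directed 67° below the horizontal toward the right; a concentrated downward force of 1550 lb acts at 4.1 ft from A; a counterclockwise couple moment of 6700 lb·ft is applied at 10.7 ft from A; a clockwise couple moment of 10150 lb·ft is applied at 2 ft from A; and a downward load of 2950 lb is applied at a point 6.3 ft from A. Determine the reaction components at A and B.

A_x = -78.15 lb, A_y = 1428 lb, B_y = 3256 lb

Taking moments about A: B_y·8.9 − 200·sin67°·3.2 − 1550·4.1 + 6700 − 10150 − 2950·6.3 = 0 → B_y = 28979.1/8.9 = 3256.08 ≈ 3256 lb.
ΣF_y = 0: A_y + 3256.08 − 200·sin67° − 1550 − 2950 = 0 → A_y = 1428 lb.
ΣF_x = 0: A_x + 200·cos67° = 0 → A_x = -78.15 lb.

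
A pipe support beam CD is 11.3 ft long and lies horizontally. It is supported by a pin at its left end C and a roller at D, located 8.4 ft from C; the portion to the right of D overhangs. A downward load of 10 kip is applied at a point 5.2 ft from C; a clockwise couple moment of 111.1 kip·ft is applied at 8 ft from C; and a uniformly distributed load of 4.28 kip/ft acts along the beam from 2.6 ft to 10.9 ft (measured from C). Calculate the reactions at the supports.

C_x = 0, C_y = -2.439 kip, D_y = 47.96 kip

Resultant of the distributed load: 4.28 × 8.3 = 35.524 kip at 6.75 ft from C.
Moments about C: D_y·8.4 − 10·5.2 − 111.1 − (4.28·8.3)·6.75 = 0 → D_y = 402.887/8.4 = 47.9627 ≈ 47.96 kip.
ΣF_y = 0: C_y + 47.9627 − 10 − 4.28·8.3 = 0 → C_y = -2.439 kip.
ΣF_x = 0: no horizontal applied forces, so C_x = 0.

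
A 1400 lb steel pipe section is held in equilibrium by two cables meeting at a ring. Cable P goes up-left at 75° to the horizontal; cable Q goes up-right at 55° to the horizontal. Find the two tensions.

T_P = 1048 lb, T_Q = 473.0 lb

ΣF_x = 0: −T_P·cos75° + T_Q·cos55° = 0 → T_Q = 0.451237·T_P.
ΣF_y = 0: T_P·sin75° + T_Q·sin55° = 1400.
Substitute: T_P·(0.965926 + 0.451237·0.819152) = 1400 → T_P = 1048.25 ≈ 1048 lb.
Then T_Q = 0.451237 × 1048.25 = 473.0 lb.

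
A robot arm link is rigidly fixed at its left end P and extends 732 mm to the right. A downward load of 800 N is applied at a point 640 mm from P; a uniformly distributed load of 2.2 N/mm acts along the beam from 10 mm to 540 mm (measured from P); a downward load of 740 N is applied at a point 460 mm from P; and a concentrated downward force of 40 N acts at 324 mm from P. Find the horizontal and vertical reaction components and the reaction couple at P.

Resultant of the distributed load: 2.2 × 530 = 1166 N at 275 mm from P.
ΣF_x = 0: P_x = 0.
ΣF_y = 0: P_y − 800 − 2.2·530 − 740 − 40 = 0 → P_y = 2746 N.
ΣM about P: M_P − 800·640 − (2.2·530)·275 − 740·460 − 40·324 = 0 → M_P = 1186000 N·mm.

P_x = 0, P_y = 2746 N, M_P = 1186000 N·mm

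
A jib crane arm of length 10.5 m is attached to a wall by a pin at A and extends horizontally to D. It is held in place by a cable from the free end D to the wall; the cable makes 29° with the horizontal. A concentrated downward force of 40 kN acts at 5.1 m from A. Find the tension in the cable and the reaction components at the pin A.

T = 40.07 kN, A_x = 35.05 kN, A_y = 20.57 kN

ΣM about A: T·sin29°·10.5 − 40·5.1 = 0 → T = 204/(10.5·0.48481) = 40.0746 ≈ 40.07 kN.
ΣF_x = 0: A_x − T·cos29° = 0 → A_x = 40.0746 × 0.87462 = 35.05 kN.
ΣF_y = 0: A_y + T·sin29° − 40 = 0 → A_y = 40 − 40.0746 × 0.48481 = 20.57 kN.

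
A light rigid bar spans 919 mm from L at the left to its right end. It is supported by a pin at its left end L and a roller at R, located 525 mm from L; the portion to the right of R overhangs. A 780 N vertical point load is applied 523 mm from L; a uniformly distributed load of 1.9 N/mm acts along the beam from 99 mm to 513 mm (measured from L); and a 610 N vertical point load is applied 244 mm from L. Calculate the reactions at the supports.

Resultant of the distributed load: 1.9 × 414 = 786.6 N at 306 mm from L.
Taking moments about L: R_y·525 − 780·523 − (1.9·414)·306 − 610·244 = 0 → R_y = 797479.6/525 = 1519.01 ≈ 1519 N.
ΣF_y = 0: L_y + 1519.01 − 780 − 1.9·414 − 610 = 0 → L_y = 657.6 N.
ΣF_x = 0: no horizontal applied forces, so L_x = 0.

L_x = 0, L_y = 657.6 N, R_y = 1519 N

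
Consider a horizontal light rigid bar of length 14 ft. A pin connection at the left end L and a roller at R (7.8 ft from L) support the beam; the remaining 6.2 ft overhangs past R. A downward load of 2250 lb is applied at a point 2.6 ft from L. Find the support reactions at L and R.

Moments about L: R_y·7.8 − 2250·2.6 = 0 → R_y = 5850/7.8 = 750.0 lb.
ΣF_y = 0: L_y + 750 − 2250 = 0 → L_y = 1500 lb.
ΣF_x = 0: no horizontal applied forces, so L_x = 0.

L_x = 0, L_y = 1500 lb, R_y = 750.0 lb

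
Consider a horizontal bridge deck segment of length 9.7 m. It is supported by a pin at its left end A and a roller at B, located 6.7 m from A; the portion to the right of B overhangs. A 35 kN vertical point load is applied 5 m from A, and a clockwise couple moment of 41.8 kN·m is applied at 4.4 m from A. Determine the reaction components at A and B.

A_x = 0, A_y = 2.642 kN, B_y = 32.36 kN

ΣM about A: B_y·6.7 − 35·5 − 41.8 = 0 → B_y = 216.8/6.7 = 32.3582 ≈ 32.36 kN.
ΣF_y = 0: A_y + 32.3582 − 35 = 0 → A_y = 2.642 kN.
ΣF_x = 0: no horizontal applied forces, so A_x = 0.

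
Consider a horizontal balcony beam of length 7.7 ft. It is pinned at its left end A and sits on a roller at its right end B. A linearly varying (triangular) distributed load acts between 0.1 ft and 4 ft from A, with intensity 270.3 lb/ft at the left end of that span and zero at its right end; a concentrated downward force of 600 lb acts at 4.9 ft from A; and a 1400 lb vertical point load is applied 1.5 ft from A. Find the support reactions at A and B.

A_x = 0, A_y = 1777 lb, B_y = 750.4 lb

Resultant of the triangular load: ½ × 270.3 × 3.9 = 527.085 lb, acting at 1.4 ft from A (one-third of the span from the peak).
Taking moments about A: B_y·7.7 − (½·270.3·3.9)·1.4 − 600·4.9 − 1400·1.5 = 0 → B_y = 5777.919/7.7 = 750.379 ≈ 750.4 lb.
ΣF_y = 0: A_y + 750.379 − ½·270.3·3.9 − 600 − 1400 = 0 → A_y = 1777 lb.
ΣF_x = 0: no horizontal applied forces, so A_x = 0.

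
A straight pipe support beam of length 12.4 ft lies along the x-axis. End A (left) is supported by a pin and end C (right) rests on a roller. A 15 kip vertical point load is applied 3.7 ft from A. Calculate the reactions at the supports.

A_x = 0, A_y = 10.52 kip, C_y = 4.476 kip

ΣM about A: C_y·12.4 − 15·3.7 = 0 → C_y = 55.5/12.4 = 4.47581 ≈ 4.476 kip.
ΣF_y = 0: A_y + 4.47581 − 15 = 0 → A_y = 10.52 kip.
ΣF_x = 0: no horizontal applied forces, so A_x = 0.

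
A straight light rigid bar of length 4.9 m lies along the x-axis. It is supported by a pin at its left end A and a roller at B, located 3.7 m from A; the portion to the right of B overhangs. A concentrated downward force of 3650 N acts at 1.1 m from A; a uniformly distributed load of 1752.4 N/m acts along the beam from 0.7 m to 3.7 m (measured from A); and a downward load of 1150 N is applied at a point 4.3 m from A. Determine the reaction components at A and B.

Resultant of the distributed load: 1752.4 × 3 = 5257.2 N at 2.2 m from A.
Taking moments about A: B_y·3.7 − 3650·1.1 − (1752.4·3)·2.2 − 1150·4.3 = 0 → B_y = 20525.84/3.7 = 5547.52 ≈ 5548 N.
ΣF_y = 0: A_y + 5547.52 − 3650 − 1752.4·3 − 1150 = 0 → A_y = 4510 N.
ΣF_x = 0: no horizontal applied forces, so A_x = 0.

A_x = 0, A_y = 4510 N, B_y = 5548 N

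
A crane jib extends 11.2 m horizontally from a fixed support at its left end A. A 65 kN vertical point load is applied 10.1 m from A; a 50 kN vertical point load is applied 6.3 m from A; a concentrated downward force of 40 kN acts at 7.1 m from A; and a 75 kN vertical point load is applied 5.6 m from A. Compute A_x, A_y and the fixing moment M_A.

ΣF_x = 0: A_x = 0.
ΣF_y = 0: A_y − 65 − 50 − 40 − 75 = 0 → A_y = 230.0 kN.
ΣM about A: M_A − 65·10.1 − 50·6.3 − 40·7.1 − 75·5.6 = 0 → M_A = 1676 kN·m.

A_x = 0, A_y = 230.0 kN, M_A = 1676 kN·m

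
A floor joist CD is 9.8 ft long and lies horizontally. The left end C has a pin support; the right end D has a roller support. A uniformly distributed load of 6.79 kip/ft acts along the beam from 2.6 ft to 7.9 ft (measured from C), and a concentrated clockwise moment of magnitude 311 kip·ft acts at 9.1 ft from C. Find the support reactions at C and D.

Resultant of the distributed load: 6.79 × 5.3 = 35.987 kip at 5.25 ft from C.
Taking moments about C: D_y·9.8 − (6.79·5.3)·5.25 − 311 = 0 → D_y = 499.93175/9.8 = 51.0134 ≈ 51.01 kip.
ΣF_y = 0: C_y + 51.0134 − 6.79·5.3 = 0 → C_y = -15.03 kip.
ΣF_x = 0: no horizontal applied forces, so C_x = 0.

C_x = 0, C_y = -15.03 kip, D_y = 51.01 kip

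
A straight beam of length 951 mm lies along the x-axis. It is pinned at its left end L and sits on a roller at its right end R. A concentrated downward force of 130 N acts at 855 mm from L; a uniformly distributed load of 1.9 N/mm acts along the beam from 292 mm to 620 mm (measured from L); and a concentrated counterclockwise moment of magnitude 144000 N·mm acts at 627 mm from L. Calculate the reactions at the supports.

Resultant of the distributed load: 1.9 × 328 = 623.2 N at 456 mm from L.
Taking moments about L: R_y·951 − 130·855 − (1.9·328)·456 + 144000 = 0 → R_y = 251329.2/951 = 264.279 ≈ 264.3 N.
ΣF_y = 0: L_y + 264.279 − 130 − 1.9·328 = 0 → L_y = 488.9 N.
ΣF_x = 0: no horizontal applied forces, so L_x = 0.

L_x = 0, L_y = 488.9 N, R_y = 264.3 N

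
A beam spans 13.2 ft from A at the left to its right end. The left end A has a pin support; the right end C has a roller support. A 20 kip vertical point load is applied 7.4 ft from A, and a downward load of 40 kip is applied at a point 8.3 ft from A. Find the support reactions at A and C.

Moments about A: C_y·13.2 − 20·7.4 − 40·8.3 = 0 → C_y = 480/13.2 = 36.3636 ≈ 36.36 kip.
ΣF_y = 0: A_y + 36.3636 − 20 − 40 = 0 → A_y = 23.64 kip.
ΣF_x = 0: no horizontal applied forces, so A_x = 0.

A_x = 0, A_y = 23.64 kip, C_y = 36.36 kip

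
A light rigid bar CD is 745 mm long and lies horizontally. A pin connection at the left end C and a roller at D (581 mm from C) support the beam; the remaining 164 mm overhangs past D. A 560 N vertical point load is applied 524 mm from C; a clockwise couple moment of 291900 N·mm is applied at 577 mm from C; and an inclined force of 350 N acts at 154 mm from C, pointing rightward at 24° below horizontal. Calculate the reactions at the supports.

C_x = -319.7 N, C_y = -342.8 N, D_y = 1045 N

ΣM about C: D_y·581 − 560·524 − 291900 − 350·sin24°·154 = 0 → D_y = 607263/581 = 1045.2 ≈ 1045 N.
ΣF_y = 0: C_y + 1045.2 − 560 − 350·sin24° = 0 → C_y = -342.8 N.
ΣF_x = 0: C_x + 350·cos24° = 0 → C_x = -319.7 N.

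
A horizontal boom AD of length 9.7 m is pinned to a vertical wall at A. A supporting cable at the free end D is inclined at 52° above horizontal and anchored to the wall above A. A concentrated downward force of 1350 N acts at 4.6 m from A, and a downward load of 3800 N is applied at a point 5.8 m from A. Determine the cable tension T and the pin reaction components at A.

T = 3696 N, A_x = 2275 N, A_y = 2238 N

ΣM about A: T·sin52°·9.7 − 1350·4.6 − 3800·5.8 = 0 → T = 28250/(9.7·0.788011) = 3695.85 ≈ 3696 N.
ΣF_x = 0: A_x − T·cos52° = 0 → A_x = 3695.85 × 0.615661 = 2275 N.
ΣF_y = 0: A_y + T·sin52° − 1350 − 3800 = 0 → A_y = 5150 − 3695.85 × 0.788011 = 2238 N.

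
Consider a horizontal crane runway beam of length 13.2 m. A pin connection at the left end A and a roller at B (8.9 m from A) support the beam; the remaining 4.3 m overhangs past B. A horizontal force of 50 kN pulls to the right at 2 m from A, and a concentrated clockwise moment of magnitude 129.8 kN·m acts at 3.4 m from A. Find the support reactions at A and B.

A_x = -50.00 kN, A_y = -14.58 kN, B_y = 14.58 kN

ΣM about A: B_y·8.9 − 129.8 = 0 → B_y = 129.8/8.9 = 14.5843 ≈ 14.58 kN.
ΣF_y = 0: A_y + 14.5843  = 0 → A_y = -14.58 kN.
ΣF_x = 0: A_x + 50 = 0 → A_x = -50.00 kN.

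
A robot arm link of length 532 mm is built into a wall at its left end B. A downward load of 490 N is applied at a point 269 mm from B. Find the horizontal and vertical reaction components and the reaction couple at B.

ΣF_x = 0: B_x = 0.
ΣF_y = 0: B_y − 490 = 0 → B_y = 490.0 N.
ΣM about B: M_B − 490·269 = 0 → M_B = 131800 N·mm.

B_x = 0, B_y = 490.0 N, M_B = 131800 N·mm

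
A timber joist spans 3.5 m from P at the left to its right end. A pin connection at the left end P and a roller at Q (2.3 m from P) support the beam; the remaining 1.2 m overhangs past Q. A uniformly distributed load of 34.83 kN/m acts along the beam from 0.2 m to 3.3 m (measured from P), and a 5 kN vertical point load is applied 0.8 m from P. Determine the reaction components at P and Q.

P_x = 0, P_y = 29.08 kN, Q_y = 83.89 kN

Resultant of the distributed load: 34.83 × 3.1 = 107.973 kN at 1.75 m from P.
ΣM about P: Q_y·2.3 − (34.83·3.1)·1.75 − 5·0.8 = 0 → Q_y = 192.95275/2.3 = 83.8925 ≈ 83.89 kN.
ΣF_y = 0: P_y + 83.8925 − 34.83·3.1 − 5 = 0 → P_y = 29.08 kN.
ΣF_x = 0: no horizontal applied forces, so P_x = 0.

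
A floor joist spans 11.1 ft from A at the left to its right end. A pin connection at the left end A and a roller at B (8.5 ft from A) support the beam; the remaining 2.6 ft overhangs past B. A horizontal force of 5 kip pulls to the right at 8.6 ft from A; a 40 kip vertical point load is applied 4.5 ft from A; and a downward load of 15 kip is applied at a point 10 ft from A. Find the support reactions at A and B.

A_x = -5.000 kip, A_y = 16.18 kip, B_y = 38.82 kip

Taking moments about A: B_y·8.5 − 40·4.5 − 15·10 = 0 → B_y = 330/8.5 = 38.8235 ≈ 38.82 kip.
ΣF_y = 0: A_y + 38.8235 − 40 − 15 = 0 → A_y = 16.18 kip.
ΣF_x = 0: A_x + 5 = 0 → A_x = -5.000 kip.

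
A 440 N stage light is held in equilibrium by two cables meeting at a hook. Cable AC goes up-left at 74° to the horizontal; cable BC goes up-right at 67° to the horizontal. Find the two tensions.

ΣF_x = 0: −T_AC·cos74° + T_BC·cos67° = 0 → T_BC = 0.70544·T_AC.
ΣF_y = 0: T_AC·sin74° + T_BC·sin67° = 440.
Substitute: T_AC·(0.961262 + 0.70544·0.920505) = 440 → T_AC = 273.186 ≈ 273.2 N.
Then T_BC = 0.70544 × 273.186 = 192.7 N.

T_AC = 273.2 N, T_BC = 192.7 N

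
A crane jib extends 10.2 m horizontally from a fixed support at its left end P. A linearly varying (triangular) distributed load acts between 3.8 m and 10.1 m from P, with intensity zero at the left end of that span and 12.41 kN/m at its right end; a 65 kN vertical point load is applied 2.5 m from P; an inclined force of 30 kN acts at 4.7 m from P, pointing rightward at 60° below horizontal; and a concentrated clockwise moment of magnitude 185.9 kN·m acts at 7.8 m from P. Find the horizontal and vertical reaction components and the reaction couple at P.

P_x = -15.00 kN, P_y = 130.1 kN, M_P = 783.2 kN·m

Resultant of the triangular load: ½ × 12.41 × 6.3 = 39.0915 kN, acting at 8 m from P (one-third of the span from the peak).
ΣF_x = 0: P_x + 30·cos60° = 0 → P_x = -15.00 kN.
ΣF_y = 0: P_y − ½·12.41·6.3 − 65 − 30·sin60° = 0 → P_y = 130.1 kN.
ΣM about P: M_P − (½·12.41·6.3)·8 − 65·2.5 − 30·sin60°·4.7 − 185.9 = 0 → M_P = 783.2 kN·m.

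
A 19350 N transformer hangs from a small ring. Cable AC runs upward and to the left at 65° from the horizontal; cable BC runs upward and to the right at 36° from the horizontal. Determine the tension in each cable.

ΣF_x = 0: −T_AC·cos65° + T_BC·cos36° = 0 → T_BC = 0.522385·T_AC.
ΣF_y = 0: T_AC·sin65° + T_BC·sin36° = 19350.
Substitute: T_AC·(0.906308 + 0.522385·0.587785) = 19350 → T_AC = 15947.5 ≈ 15950 N.
Then T_BC = 0.522385 × 15947.5 = 8331 N.

T_AC = 15950 N, T_BC = 8331 N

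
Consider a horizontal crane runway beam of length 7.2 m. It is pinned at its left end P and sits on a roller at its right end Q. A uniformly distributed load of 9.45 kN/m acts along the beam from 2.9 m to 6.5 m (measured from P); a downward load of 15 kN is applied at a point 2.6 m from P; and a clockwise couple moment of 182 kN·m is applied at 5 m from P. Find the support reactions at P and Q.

P_x = 0, P_y = -3.882 kN, Q_y = 52.90 kN

Resultant of the distributed load: 9.45 × 3.6 = 34.02 kN at 4.7 m from P.
Moments about P: Q_y·7.2 − (9.45·3.6)·4.7 − 15·2.6 − 182 = 0 → Q_y = 380.894/7.2 = 52.9019 ≈ 52.90 kN.
ΣF_y = 0: P_y + 52.9019 − 9.45·3.6 − 15 = 0 → P_y = -3.882 kN.
ΣF_x = 0: no horizontal applied forces, so P_x = 0.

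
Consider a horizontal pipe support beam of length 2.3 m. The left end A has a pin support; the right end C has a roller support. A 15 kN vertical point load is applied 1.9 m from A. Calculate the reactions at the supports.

ΣM about A: C_y·2.3 − 15·1.9 = 0 → C_y = 28.5/2.3 = 12.3913 ≈ 12.39 kN.
ΣF_y = 0: A_y + 12.3913 − 15 = 0 → A_y = 2.609 kN.
ΣF_x = 0: no horizontal applied forces, so A_x = 0.

A_x = 0, A_y = 2.609 kN, C_y = 12.39 kN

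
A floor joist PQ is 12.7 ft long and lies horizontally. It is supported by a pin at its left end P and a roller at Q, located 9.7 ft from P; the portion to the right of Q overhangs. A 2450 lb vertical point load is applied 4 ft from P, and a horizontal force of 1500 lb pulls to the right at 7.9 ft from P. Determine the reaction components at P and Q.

Taking moments about P: Q_y·9.7 − 2450·4 = 0 → Q_y = 9800/9.7 = 1010.31 ≈ 1010 lb.
ΣF_y = 0: P_y + 1010.31 − 2450 = 0 → P_y = 1440 lb.
ΣF_x = 0: P_x + 1500 = 0 → P_x = -1500 lb.

P_x = -1500 lb, P_y = 1440 lb, Q_y = 1010 lb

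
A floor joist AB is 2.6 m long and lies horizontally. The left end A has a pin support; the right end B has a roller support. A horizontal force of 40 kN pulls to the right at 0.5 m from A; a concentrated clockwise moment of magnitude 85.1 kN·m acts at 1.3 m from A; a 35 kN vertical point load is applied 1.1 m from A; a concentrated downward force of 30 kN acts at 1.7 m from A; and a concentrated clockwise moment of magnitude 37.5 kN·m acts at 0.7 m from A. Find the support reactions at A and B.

A_x = -40.00 kN, A_y = -16.58 kN, B_y = 81.58 kN

Taking moments about A: B_y·2.6 − 85.1 − 35·1.1 − 30·1.7 − 37.5 = 0 → B_y = 212.1/2.6 = 81.5769 ≈ 81.58 kN.
ΣF_y = 0: A_y + 81.5769 − 35 − 30 = 0 → A_y = -16.58 kN.
ΣF_x = 0: A_x + 40 = 0 → A_x = -40.00 kN.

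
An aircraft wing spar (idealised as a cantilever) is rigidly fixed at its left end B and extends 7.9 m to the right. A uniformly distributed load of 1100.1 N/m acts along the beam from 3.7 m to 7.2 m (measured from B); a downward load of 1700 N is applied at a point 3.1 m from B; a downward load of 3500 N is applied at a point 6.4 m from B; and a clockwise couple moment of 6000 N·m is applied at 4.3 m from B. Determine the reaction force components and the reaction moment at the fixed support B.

B_x = 0, B_y = 9050 N, M_B = 54650 N·m

Resultant of the distributed load: 1100.1 × 3.5 = 3850.35 N at 5.45 m from B.
ΣF_x = 0: B_x = 0.
ΣF_y = 0: B_y − 1100.1·3.5 − 1700 − 3500 = 0 → B_y = 9050 N.
ΣM about B: M_B − (1100.1·3.5)·5.45 − 1700·3.1 − 3500·6.4 − 6000 = 0 → M_B = 54650 N·m.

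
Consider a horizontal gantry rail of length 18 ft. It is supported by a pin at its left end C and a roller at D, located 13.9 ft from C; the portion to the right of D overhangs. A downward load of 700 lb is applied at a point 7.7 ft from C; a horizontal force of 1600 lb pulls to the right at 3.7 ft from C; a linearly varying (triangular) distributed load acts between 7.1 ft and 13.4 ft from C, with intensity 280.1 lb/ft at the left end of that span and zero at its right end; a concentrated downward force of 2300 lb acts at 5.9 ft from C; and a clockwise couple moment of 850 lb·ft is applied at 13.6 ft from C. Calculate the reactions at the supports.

Resultant of the triangular load: ½ × 280.1 × 6.3 = 882.315 lb, acting at 9.2 ft from C (one-third of the span from the peak).
Taking moments about C: D_y·13.9 − 700·7.7 − (½·280.1·6.3)·9.2 − 2300·5.9 − 850 = 0 → D_y = 27927.298/13.9 = 2009.16 ≈ 2009 lb.
ΣF_y = 0: C_y + 2009.16 − 700 − ½·280.1·6.3 − 2300 = 0 → C_y = 1873 lb.
ΣF_x = 0: C_x + 1600 = 0 → C_x = -1600 lb.

C_x = -1600 lb, C_y = 1873 lb, D_y = 2009 lb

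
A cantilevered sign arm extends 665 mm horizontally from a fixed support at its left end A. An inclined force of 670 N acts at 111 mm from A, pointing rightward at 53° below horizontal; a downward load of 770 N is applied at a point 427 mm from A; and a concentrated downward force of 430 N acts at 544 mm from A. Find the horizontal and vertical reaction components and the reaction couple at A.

A_x = -403.2 N, A_y = 1735 N, M_A = 622100 N·mm

ΣF_x = 0: A_x + 670·cos53° = 0 → A_x = -403.2 N.
ΣF_y = 0: A_y − 670·sin53° − 770 − 430 = 0 → A_y = 1735 N.
ΣM about A: M_A − 670·sin53°·111 − 770·427 − 430·544 = 0 → M_A = 622100 N·mm.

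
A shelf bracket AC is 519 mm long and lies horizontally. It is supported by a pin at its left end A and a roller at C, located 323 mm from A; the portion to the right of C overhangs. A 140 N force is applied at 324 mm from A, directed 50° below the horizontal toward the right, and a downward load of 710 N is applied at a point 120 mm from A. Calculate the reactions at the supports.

A_x = -89.99 N, A_y = 445.9 N, C_y = 371.4 N

ΣM about A: C_y·323 − 140·sin50°·324 − 710·120 = 0 → C_y = 119948/323 = 371.356 ≈ 371.4 N.
ΣF_y = 0: A_y + 371.356 − 140·sin50° − 710 = 0 → A_y = 445.9 N.
ΣF_x = 0: A_x + 140·cos50° = 0 → A_x = -89.99 N.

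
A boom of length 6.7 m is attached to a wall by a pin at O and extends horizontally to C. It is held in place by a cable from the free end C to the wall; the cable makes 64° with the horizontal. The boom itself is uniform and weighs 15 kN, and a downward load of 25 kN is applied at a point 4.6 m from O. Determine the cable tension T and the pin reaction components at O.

T = 27.44 kN, O_x = 12.03 kN, O_y = 15.34 kN

ΣM about O: T·sin64°·6.7 − 15·3.35 − 25·4.6 = 0 → T = 165.25/(6.7·0.898794) = 27.4414 ≈ 27.44 kN.
ΣF_x = 0: O_x − T·cos64° = 0 → O_x = 27.4414 × 0.438371 = 12.03 kN.
ΣF_y = 0: O_y + T·sin64° − 15 − 25 = 0 → O_y = 40 − 27.4414 × 0.898794 = 15.34 kN.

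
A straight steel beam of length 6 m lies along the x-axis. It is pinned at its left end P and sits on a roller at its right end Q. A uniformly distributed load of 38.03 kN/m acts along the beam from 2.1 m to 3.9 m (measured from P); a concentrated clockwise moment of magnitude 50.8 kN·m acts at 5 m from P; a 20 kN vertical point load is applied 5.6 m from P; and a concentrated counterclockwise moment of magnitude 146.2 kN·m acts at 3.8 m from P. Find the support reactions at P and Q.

Resultant of the distributed load: 38.03 × 1.8 = 68.454 kN at 3 m from P.
ΣM about P: Q_y·6 − (38.03·1.8)·3 − 50.8 − 20·5.6 + 146.2 = 0 → Q_y = 221.962/6 = 36.9937 ≈ 36.99 kN.
ΣF_y = 0: P_y + 36.9937 − 38.03·1.8 − 20 = 0 → P_y = 51.46 kN.
ΣF_x = 0: no horizontal applied forces, so P_x = 0.

P_x = 0, P_y = 51.46 kN, Q_y = 36.99 kN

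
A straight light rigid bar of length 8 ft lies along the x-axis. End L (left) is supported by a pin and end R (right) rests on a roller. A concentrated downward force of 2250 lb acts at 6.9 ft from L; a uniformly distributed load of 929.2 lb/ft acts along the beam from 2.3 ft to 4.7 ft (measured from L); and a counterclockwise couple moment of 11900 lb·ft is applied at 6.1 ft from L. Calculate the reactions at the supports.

L_x = 0, L_y = 3051 lb, R_y = 1429 lb

Resultant of the distributed load: 929.2 × 2.4 = 2230.08 lb at 3.5 ft from L.
ΣM about L: R_y·8 − 2250·6.9 − (929.2·2.4)·3.5 + 11900 = 0 → R_y = 11430.28/8 = 1428.79 ≈ 1429 lb.
ΣF_y = 0: L_y + 1428.79 − 2250 − 929.2·2.4 = 0 → L_y = 3051 lb.
ΣF_x = 0: no horizontal applied forces, so L_x = 0.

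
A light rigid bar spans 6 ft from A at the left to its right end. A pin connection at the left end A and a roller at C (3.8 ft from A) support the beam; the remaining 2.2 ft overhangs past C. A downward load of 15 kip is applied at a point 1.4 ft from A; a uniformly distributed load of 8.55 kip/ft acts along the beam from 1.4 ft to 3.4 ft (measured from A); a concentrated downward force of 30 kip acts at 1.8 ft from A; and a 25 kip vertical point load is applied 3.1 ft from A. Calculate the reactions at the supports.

A_x = 0, A_y = 36.17 kip, C_y = 50.93 kip

Resultant of the distributed load: 8.55 × 2 = 17.1 kip at 2.4 ft from A.
ΣM about A: C_y·3.8 − 15·1.4 − (8.55·2)·2.4 − 30·1.8 − 25·3.1 = 0 → C_y = 193.54/3.8 = 50.9316 ≈ 50.93 kip.
ΣF_y = 0: A_y + 50.9316 − 15 − 8.55·2 − 30 − 25 = 0 → A_y = 36.17 kip.
ΣF_x = 0: no horizontal applied forces, so A_x = 0.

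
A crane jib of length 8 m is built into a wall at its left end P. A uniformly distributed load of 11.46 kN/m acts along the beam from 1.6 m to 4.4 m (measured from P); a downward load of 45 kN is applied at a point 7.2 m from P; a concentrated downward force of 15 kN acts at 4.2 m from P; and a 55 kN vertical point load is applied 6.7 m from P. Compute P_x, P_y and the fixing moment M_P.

Resultant of the distributed load: 11.46 × 2.8 = 32.088 kN at 3 m from P.
ΣF_x = 0: P_x = 0.
ΣF_y = 0: P_y − 11.46·2.8 − 45 − 15 − 55 = 0 → P_y = 147.1 kN.
ΣM about P: M_P − (11.46·2.8)·3 − 45·7.2 − 15·4.2 − 55·6.7 = 0 → M_P = 851.8 kN·m.

P_x = 0, P_y = 147.1 kN, M_P = 851.8 kN·m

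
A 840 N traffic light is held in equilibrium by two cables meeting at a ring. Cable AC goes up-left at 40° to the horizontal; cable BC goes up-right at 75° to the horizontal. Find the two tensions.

T_AC = 239.9 N, T_BC = 710.0 N

ΣF_x = 0: −T_AC·cos40° + T_BC·cos75° = 0 → T_BC = 2.95977·T_AC.
ΣF_y = 0: T_AC·sin40° + T_BC·sin75° = 840.
Substitute: T_AC·(0.642788 + 2.95977·0.965926) = 840 → T_AC = 239.883 ≈ 239.9 N.
Then T_BC = 2.95977 × 239.883 = 710.0 N.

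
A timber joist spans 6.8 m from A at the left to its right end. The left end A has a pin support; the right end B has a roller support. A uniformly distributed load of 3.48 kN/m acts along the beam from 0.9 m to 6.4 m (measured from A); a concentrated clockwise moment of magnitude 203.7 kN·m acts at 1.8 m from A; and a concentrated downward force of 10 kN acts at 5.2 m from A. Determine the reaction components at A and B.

Resultant of the distributed load: 3.48 × 5.5 = 19.14 kN at 3.65 m from A.
Taking moments about A: B_y·6.8 − (3.48·5.5)·3.65 − 203.7 − 10·5.2 = 0 → B_y = 325.561/6.8 = 47.8766 ≈ 47.88 kN.
ΣF_y = 0: A_y + 47.8766 − 3.48·5.5 − 10 = 0 → A_y = -18.74 kN.
ΣF_x = 0: no horizontal applied forces, so A_x = 0.

A_x = 0, A_y = -18.74 kN, B_y = 47.88 kN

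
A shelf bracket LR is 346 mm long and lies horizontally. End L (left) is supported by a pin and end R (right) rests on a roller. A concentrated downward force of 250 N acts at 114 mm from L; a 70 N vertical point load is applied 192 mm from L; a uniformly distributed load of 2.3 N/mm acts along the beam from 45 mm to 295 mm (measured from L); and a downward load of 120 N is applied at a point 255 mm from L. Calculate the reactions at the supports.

L_x = 0, L_y = 522.8 N, R_y = 492.2 N

Resultant of the distributed load: 2.3 × 250 = 575 N at 170 mm from L.
Moments about L: R_y·346 − 250·114 − 70·192 − (2.3·250)·170 − 120·255 = 0 → R_y = 170290/346 = 492.168 ≈ 492.2 N.
ΣF_y = 0: L_y + 492.168 − 250 − 70 − 2.3·250 − 120 = 0 → L_y = 522.8 N.
ΣF_x = 0: no horizontal applied forces, so L_x = 0.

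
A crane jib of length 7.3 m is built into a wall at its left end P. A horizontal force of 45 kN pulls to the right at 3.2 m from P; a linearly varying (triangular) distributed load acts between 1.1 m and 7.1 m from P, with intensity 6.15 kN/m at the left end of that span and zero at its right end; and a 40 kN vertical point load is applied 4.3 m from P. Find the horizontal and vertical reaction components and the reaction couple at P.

P_x = -45.00 kN, P_y = 58.45 kN, M_P = 229.2 kN·m

Resultant of the triangular load: ½ × 6.15 × 6 = 18.45 kN, acting at 3.1 m from P (one-third of the span from the peak).
ΣF_x = 0: P_x + 45 = 0 → P_x = -45.00 kN.
ΣF_y = 0: P_y − ½·6.15·6 − 40 = 0 → P_y = 58.45 kN.
ΣM about P: M_P − (½·6.15·6)·3.1 − 40·4.3 = 0 → M_P = 229.2 kN·m.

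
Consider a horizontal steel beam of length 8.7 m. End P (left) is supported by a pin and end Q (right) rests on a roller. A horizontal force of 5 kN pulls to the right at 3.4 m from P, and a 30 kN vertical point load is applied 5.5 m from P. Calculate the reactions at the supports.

P_x = -5.000 kN, P_y = 11.03 kN, Q_y = 18.97 kN

Taking moments about P: Q_y·8.7 − 30·5.5 = 0 → Q_y = 165/8.7 = 18.9655 ≈ 18.97 kN.
ΣF_y = 0: P_y + 18.9655 − 30 = 0 → P_y = 11.03 kN.
ΣF_x = 0: P_x + 5 = 0 → P_x = -5.000 kN.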